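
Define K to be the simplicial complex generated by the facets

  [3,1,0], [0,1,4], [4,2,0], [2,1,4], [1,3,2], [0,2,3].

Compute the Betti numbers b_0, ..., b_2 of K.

Fix the vertex order 0 < 1 < 2 < 3 < 4 and write every simplex with vertices in increasing order. Then dim K = 2 and the simplices of K are:

  0-simplices (5): [0], [1], [2], [3], [4]
  1-simplices (9): [0,1], [0,2], [0,3], [0,4], [1,2], [1,3], [1,4], [2,3], [2,4]
  2-simplices (6): [0,1,3], [0,1,4], [0,2,3], [0,2,4], [1,2,3], [1,2,4]

Hence C_0 ≅ Z^5, C_1 ≅ Z^9, C_2 ≅ Z^6.

The boundary map ∂_1: C_1 → C_0 is given by ∂[p,q] = [q] − [p].
The 5×9 boundary matrix has rank 4 and Smith normal form diag(1,1,1,1).

∂_2: C_2 → C_1 acts by ∂[p,q,r] = [q,r] − [p,r] + [p,q]. For instance
  ∂[0,2,4] = [2,4] − [0,4] + [0,2],
  ∂[0,2,3] = [2,3] − [0,3] + [0,2].
The resulting 9×6 matrix has rank 5, and its Smith normal form has invariant factors (1,1,1,1,1).

Reading off H_k = ker ∂_k / im ∂_{k+1}:

  H_0: rank C_0 − rank ∂_1 = 5 − 4 = 1, and the invariant factors of ∂_1 are all 1, so H_0 = Z.
  H_1: rank ker ∂_1 − rank ∂_2 = (9 − 4) − 5 = 0, and the invariant factors of ∂_2 are all 1, so H_1 = 0.
  H_2: rank ker ∂_2 − rank ∂_3 = (6 − 5) − 0 = 1, and there is no ∂_3, so H_2 = Z.

As a check, the Euler characteristic is 5 − 9 + 6 = 2, which agrees with 1 − 0 + 1 = 2.
(K is a triangulation of the 2-sphere S^2.)

Hence the Betti numbers are b_0 = 1, b_1 = 0, b_2 = 1.

b_0 = 1, b_1 = 0, b_2 = 1.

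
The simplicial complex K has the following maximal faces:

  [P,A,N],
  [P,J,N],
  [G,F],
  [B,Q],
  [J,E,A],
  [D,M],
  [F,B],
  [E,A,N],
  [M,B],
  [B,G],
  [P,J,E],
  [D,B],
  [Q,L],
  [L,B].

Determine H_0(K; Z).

H_0 ≅ Z^2.

We work with the vertex ordering A < B < D < E < F < G < J < L < M < N < P < Q. The simplices of K, each written with vertices in increasing order, are:

  0-simplices (12): A, B, D, E, F, G, J, L, M, N, P, Q
  1-simplices (19): AE, AJ, AN, AP, BD, BF, BG, BL, BM, BQ, DM, EJ, EN, EP, FG, JN, JP, LQ, NP
  2-simplices (5): AEJ, AEN, ANP, EJP, JNP

giving chain groups C_0 ≅ Z^12, C_1 ≅ Z^19, C_2 ≅ Z^5.

Boundary ∂_1: C_1 → C_0 is given by ∂[p,q] = [q] − [p].
This gives a 12×19 integer matrix of rank 10; reducing to Smith normal form yields diagonal entries (1,1,1,1,1,1,1,1,1,1).

Boundary ∂_2: C_2 → C_1 acts by ∂[p,q,r] = [q,r] − [p,r] + [p,q]. For instance
  ∂EJP = JP − EP + EJ,
  ∂AEJ = EJ − AJ + AE.
The resulting 19×5 matrix has rank 5, and its Smith normal form has invariant factors (1,1,1,1,1).

From H_k ≅ ker(∂_k) / im(∂_{k+1}) we obtain:

  H_0: rank C_0 − rank ∂_1 = 12 − 10 = 2, and the invariant factors of ∂_1 are all 1, so H_0 = Z^2.

(K is a triangulation of the disjoint union of the Möbius band and a wedge of 3 circles.)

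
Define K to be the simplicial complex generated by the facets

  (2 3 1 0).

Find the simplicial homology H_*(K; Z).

H_0 = Z,  H_1 = 0,  H_2 = 0,  H_3 = 0.

K has 4 vertices, 6 edges, 4 triangles, 1 3-simplex.
rank ∂_0 = 0, rank ∂_1 = 3 ⇒ b_0 = 4 − 0 − 3 = 1; all invariant factors of ∂_1 are 1 so no torsion. So H_0 ≅ Z.
rank ∂_1 = 3, rank ∂_2 = 3 ⇒ b_1 = 6 − 3 − 3 = 0; all invariant factors of ∂_2 are 1 so no torsion. So H_1 ≅ 0.
rank ∂_2 = 3, rank ∂_3 = 1 ⇒ b_2 = 4 − 3 − 1 = 0; all invariant factors of ∂_3 are 1 so no torsion. So H_2 ≅ 0.
rank ∂_3 = 1, rank ∂_4 = 0 ⇒ b_3 = 1 − 1 − 0 = 0. So H_3 ≅ 0.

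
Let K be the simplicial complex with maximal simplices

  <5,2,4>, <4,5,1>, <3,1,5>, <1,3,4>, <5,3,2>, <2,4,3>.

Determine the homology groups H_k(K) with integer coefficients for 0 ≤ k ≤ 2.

We work with the vertex ordering 1 < 2 < 3 < 4 < 5. The simplices of K, each written with vertices in increasing order, are:

  0-simplices (5): [1], [2], [3], [4], [5]
  1-simplices (9): [1,3], [1,4], [1,5], [2,3], [2,4], [2,5], [3,4], [3,5], [4,5]
  2-simplices (6): [1,3,4], [1,3,5], [1,4,5], [2,3,4], [2,3,5], [2,4,5]

Hence C_0 ≅ Z^5, C_1 ≅ Z^9, C_2 ≅ Z^6.

Boundary ∂_1: C_1 → C_0 maps an edge to its endpoints' difference, ∂[p,q] = q − p. For instance
  ∂[2,5] = [5] − [2].
As a 5×9 matrix over Z this has rank 4, with invariant factors (1,1,1,1).

The boundary map ∂_2: C_2 → C_1 acts by ∂[p,q,r] = [q,r] − [p,r] + [p,q]. For instance
  ∂[1,4,5] = [4,5] − [1,5] + [1,4],
  ∂[1,3,4] = [3,4] − [1,4] + [1,3].
As a 9×6 matrix over Z this has rank 5, with invariant factors (1,1,1,1,1).

From H_k ≅ ker(∂_k) / im(∂_{k+1}) we obtain:

  H_0: rank C_0 − rank ∂_1 = 5 − 4 = 1, and the invariant factors of ∂_1 are all 1, so H_0 = Z.
  H_1: rank ker ∂_1 − rank ∂_2 = (9 − 4) − 5 = 0, and the invariant factors of ∂_2 are all 1, so H_1 = 0.
  H_2: rank ker ∂_2 − rank ∂_3 = (6 − 5) − 0 = 1, and there is no ∂_3, so H_2 = Z.

(K is a triangulation of the 2-sphere S^2.)

H_0 = Z,  H_1 = 0,  H_2 = Z.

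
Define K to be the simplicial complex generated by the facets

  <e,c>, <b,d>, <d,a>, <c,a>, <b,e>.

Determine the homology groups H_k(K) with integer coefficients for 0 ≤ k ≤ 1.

H_0 ≅ Z,  H_1 ≅ Z.

Fix the vertex order a < b < c < d < e and write every simplex with vertices in increasing order. Then dim K = 1 and the simplices of K are:

  0-simplices (5): a, b, c, d, e
  1-simplices (5): ac, ad, bd, be, ce

giving chain groups C_0 ≅ Z^5, C_1 ≅ Z^5.

Boundary ∂_1: C_1 → C_0 is given by ∂[p,q] = [q] − [p]. For instance
  ∂be = e − b.
This gives a 5×5 integer matrix of rank 4; reducing to Smith normal form yields diagonal entries (1,1,1,1).

Computing H_k = (kernel of ∂_k) / (image of ∂_{k+1}):

  H_0: rank C_0 − rank ∂_1 = 5 − 4 = 1, and the invariant factors of ∂_1 are all 1, so H_0 = Z.
  H_1: rank ker ∂_1 − rank ∂_2 = (5 − 4) − 0 = 1, and there is no ∂_2, so H_1 = Z.

As a check, the Euler characteristic is 5 − 5 = 0, which agrees with 1 − 1 = 0.
(K is a triangulation of the circle S^1.)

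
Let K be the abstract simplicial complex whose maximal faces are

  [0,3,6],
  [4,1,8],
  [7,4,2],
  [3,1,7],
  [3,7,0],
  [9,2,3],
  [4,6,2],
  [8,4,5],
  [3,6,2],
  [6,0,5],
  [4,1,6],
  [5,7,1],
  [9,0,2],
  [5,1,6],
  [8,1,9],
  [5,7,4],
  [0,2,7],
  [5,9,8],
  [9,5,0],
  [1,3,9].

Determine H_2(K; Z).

H_2 ≅ 0.

Order the vertices as 0 < 1 < 2 < 3 < 4 < 5 < 6 < 7 < 8 < 9. Listing each simplex with vertices in this order, K has dimension 2 with simplices:

  0-simplices (10): [0], [1], [2], [3], [4], [5], [6], [7], [8], [9]
  1-simplices (30): (30 of them)
  2-simplices (20): (20 of them)

giving chain groups C_0 ≅ Z^10, C_1 ≅ Z^30, C_2 ≅ Z^20.

The boundary map ∂_1: C_1 → C_0 maps an edge to its endpoints' difference, ∂[p,q] = q − p.
The 10×30 boundary matrix has rank 9 and Smith normal form diag(1,1,1,1,1,1,1,1,1).

Boundary ∂_2: C_2 → C_1 acts by ∂[p,q,r] = [q,r] − [p,r] + [p,q]. For instance
  ∂[2,4,7] = [4,7] − [2,7] + [2,4],
  ∂[0,5,9] = [5,9] − [0,9] + [0,5].
As a 30×20 matrix over Z this has rank 20, with invariant factors (1,1,1,1,1,1,1,1,1,1,1,1,1,1,1,1,1,1,1,2).

Now H_k = ker ∂_k / im ∂_{k+1}, so:

  H_2: rank ker ∂_2 − rank ∂_3 = (20 − 20) − 0 = 0, and there is no ∂_3, so H_2 = 0.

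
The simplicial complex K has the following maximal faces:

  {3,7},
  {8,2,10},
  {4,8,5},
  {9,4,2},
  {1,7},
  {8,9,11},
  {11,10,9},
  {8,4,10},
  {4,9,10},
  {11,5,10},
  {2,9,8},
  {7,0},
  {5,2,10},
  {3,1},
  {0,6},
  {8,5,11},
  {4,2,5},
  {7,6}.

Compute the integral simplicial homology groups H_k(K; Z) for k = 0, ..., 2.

Order the vertices as 0 < 1 < 2 < 3 < 4 < 5 < 6 < 7 < 8 < 9 < 10 < 11. Listing each simplex with vertices in this order, K has dimension 2 with simplices:

  0-simplices (12): [0], [1], [2], [3], [4], [5], [6], [7], [8], [9], [10], [11]
  1-simplices (24): (24 of them)
  2-simplices (12): [2,4,5], [2,4,9], [2,5,10], [2,8,9], [2,8,10], [4,5,8], [4,8,10], [4,9,10], [5,8,11], [5,10,11], [8,9,11], [9,10,11]

Hence C_0 ≅ Z^12, C_1 ≅ Z^24, C_2 ≅ Z^12.

Boundary ∂_1: C_1 → C_0 sends each edge [p,q] (with p < q) to q − p. For instance
  ∂[5,11] = [11] − [5].
This gives a 12×24 integer matrix of rank 10; reducing to Smith normal form yields diagonal entries (1,1,1,1,1,1,1,1,1,1).

The boundary map ∂_2: C_2 → C_1 acts by ∂[p,q,r] = [q,r] − [p,r] + [p,q]. For instance
  ∂[8,9,11] = [9,11] − [8,11] + [8,9],
  ∂[2,8,10] = [8,10] − [2,10] + [2,8].
This gives a 24×12 integer matrix of rank 12; reducing to Smith normal form yields diagonal entries (1,1,1,1,1,1,1,1,1,1,1,2).

From H_k ≅ ker(∂_k) / im(∂_{k+1}) we obtain:

  H_0: rank C_0 − rank ∂_1 = 12 − 10 = 2, and the invariant factors of ∂_1 are all 1, so H_0 = Z^2.
  H_1: rank ker ∂_1 − rank ∂_2 = (24 − 10) − 12 = 2, and ∂_2 has invariant factor 2 > 1, so H_1 = Z^2 ⊕ Z/2Z.
  H_2: rank ker ∂_2 − rank ∂_3 = (12 − 12) − 0 = 0, and there is no ∂_3, so H_2 = 0.

H_0 = Z^2,  H_1 = Z^2 ⊕ Z/2Z,  H_2 = 0.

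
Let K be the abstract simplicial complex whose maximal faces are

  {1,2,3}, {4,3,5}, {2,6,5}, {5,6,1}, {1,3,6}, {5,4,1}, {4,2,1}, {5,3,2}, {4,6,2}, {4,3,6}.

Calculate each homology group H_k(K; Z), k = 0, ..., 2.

Fix the vertex order 1 < 2 < 3 < 4 < 5 < 6 and write every simplex with vertices in increasing order. Then dim K = 2 and the simplices of K are:

  0-simplices (6): [1], [2], [3], [4], [5], [6]
  1-simplices (15): [1,2], [1,3], [1,4], [1,5], [1,6], [2,3], [2,4], [2,5], [2,6], [3,4], [3,5], [3,6], [4,5], [4,6], [5,6]
  2-simplices (10): [1,2,3], [1,2,4], [1,3,6], [1,4,5], [1,5,6], [2,3,5], [2,4,6], [2,5,6], [3,4,5], [3,4,6]

giving chain groups C_0 ≅ Z^6, C_1 ≅ Z^15, C_2 ≅ Z^10.

∂_1: C_1 → C_0 sends each edge [p,q] (with p < q) to q − p.
This gives a 6×15 integer matrix of rank 5; reducing to Smith normal form yields diagonal entries (1,1,1,1,1).

∂_2: C_2 → C_1 maps a triangle to the signed sum of its edges. For instance
  ∂[1,2,4] = [2,4] − [1,4] + [1,2],
  ∂[3,4,5] = [4,5] − [3,5] + [3,4].
This gives a 15×10 integer matrix of rank 10; reducing to Smith normal form yields diagonal entries (1,1,1,1,1,1,1,1,1,2).

Reading off H_k = ker ∂_k / im ∂_{k+1}:

  H_0: rank C_0 − rank ∂_1 = 6 − 5 = 1, and the invariant factors of ∂_1 are all 1, so H_0 = Z.
  H_1: rank ker ∂_1 − rank ∂_2 = (15 − 5) − 10 = 0, and ∂_2 has invariant factor 2 > 1, so H_1 = Z/2.
  H_2: rank ker ∂_2 − rank ∂_3 = (10 − 10) − 0 = 0, and there is no ∂_3, so H_2 = 0.

H_0 = Z,  H_1 = Z/2,  H_2 = 0.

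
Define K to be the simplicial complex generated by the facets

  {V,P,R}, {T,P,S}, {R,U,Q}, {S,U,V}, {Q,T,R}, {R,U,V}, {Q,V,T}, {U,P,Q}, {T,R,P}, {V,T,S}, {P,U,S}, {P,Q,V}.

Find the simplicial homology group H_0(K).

H_0 ≅ Z.

Fix the vertex order P < Q < R < S < T < U < V and write every simplex with vertices in increasing order. Then dim K = 2 and the simplices of K are:

  0-simplices (7): P, Q, R, S, T, U, V
  1-simplices (18): PQ, PR, PS, PT, PU, PV, QR, QT, QU, QV, RT, RU, RV, ST, SU, SV, TV, UV
  2-simplices (12): PQU, PQV, PRT, PRV, PST, PSU, QRT, QRU, QTV, RUV, STV, SUV

so the chain groups are C_0 ≅ Z^7, C_1 ≅ Z^18, C_2 ≅ Z^12.

The boundary map ∂_1: C_1 → C_0 maps an edge to its endpoints' difference, ∂[p,q] = q − p. For instance
  ∂PQ = Q − P.
The 7×18 boundary matrix has rank 6 and Smith normal form diag(1,1,1,1,1,1).

∂_2: C_2 → C_1 sends each 2-simplex [p,q,r] to [q,r] − [p,r] + [p,q]. For instance
  ∂PQU = QU − PU + PQ,
  ∂PRT = RT − PT + PR.
This gives a 18×12 integer matrix of rank 12; reducing to Smith normal form yields diagonal entries (1,1,1,1,1,1,1,1,1,1,1,2).

Now H_k = ker ∂_k / im ∂_{k+1}, so:

  H_0: rank C_0 − rank ∂_1 = 7 − 6 = 1, and the invariant factors of ∂_1 are all 1, so H_0 ≅ Z.

(K is a triangulation of the real projective plane RP^2.)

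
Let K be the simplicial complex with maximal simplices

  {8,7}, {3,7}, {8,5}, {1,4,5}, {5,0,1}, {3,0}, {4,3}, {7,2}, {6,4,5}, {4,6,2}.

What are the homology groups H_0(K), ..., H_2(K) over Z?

H_0 ≅ Z,  H_1 ≅ Z^3,  H_2 = 0.

Order the vertices as 0 < 1 < 2 < 3 < 4 < 5 < 6 < 7 < 8. Listing each simplex with vertices in this order, K has dimension 2 with simplices:

  0-simplices (9): [0], [1], [2], [3], [4], [5], [6], [7], [8]
  1-simplices (15): [0,1], [0,3], [0,5], [1,4], [1,5], [2,4], [2,6], [2,7], [3,4], [3,7], [4,5], [4,6], [5,6], [5,8], [7,8]
  2-simplices (4): [0,1,5], [1,4,5], [2,4,6], [4,5,6]

giving chain groups C_0 ≅ Z^9, C_1 ≅ Z^15, C_2 ≅ Z^4.

∂_1: C_1 → C_0 is given by ∂[p,q] = [q] − [p]. For instance
  ∂[1,5] = [5] − [1].
The resulting 9×15 matrix has rank 8, and its Smith normal form has invariant factors (1,1,1,1,1,1,1,1).

Boundary ∂_2: C_2 → C_1 sends each 2-simplex [p,q,r] to [q,r] − [p,r] + [p,q]. For instance
  ∂[4,5,6] = [5,6] − [4,6] + [4,5],
  ∂[1,4,5] = [4,5] − [1,5] + [1,4].
This gives a 15×4 integer matrix of rank 4; reducing to Smith normal form yields diagonal entries (1,1,1,1).

Reading off H_k = ker ∂_k / im ∂_{k+1}:

  H_0: rank C_0 − rank ∂_1 = 9 − 8 = 1, and the invariant factors of ∂_1 are all 1, so H_0 = Z.
  H_1: rank ker ∂_1 − rank ∂_2 = (15 − 8) − 4 = 3, and the invariant factors of ∂_2 are all 1, so H_1 = Z^3.
  H_2: rank ker ∂_2 − rank ∂_3 = (4 − 4) − 0 = 0, and there is no ∂_3, so H_2 = 0.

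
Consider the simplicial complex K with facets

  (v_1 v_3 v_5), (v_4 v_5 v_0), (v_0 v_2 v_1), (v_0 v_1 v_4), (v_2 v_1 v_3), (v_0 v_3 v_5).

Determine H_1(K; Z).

K has 6 vertices, 12 edges, 6 triangles.
rank ∂_1 = 5, rank ∂_2 = 6 ⇒ b_1 = 12 − 5 − 6 = 1; all invariant factors of ∂_2 are 1 so no torsion. So H_1 ≅ Z.

H_1 = Z.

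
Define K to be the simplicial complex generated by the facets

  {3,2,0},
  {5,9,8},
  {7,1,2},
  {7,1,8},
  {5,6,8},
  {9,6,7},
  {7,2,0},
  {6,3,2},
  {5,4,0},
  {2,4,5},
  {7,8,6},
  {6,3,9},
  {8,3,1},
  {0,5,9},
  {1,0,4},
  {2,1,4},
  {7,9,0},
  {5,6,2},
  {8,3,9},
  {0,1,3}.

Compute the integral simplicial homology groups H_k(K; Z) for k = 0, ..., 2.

Take the total order 0 < 1 < 2 < 3 < 4 < 5 < 6 < 7 < 8 < 9 on the vertex set. Then K (dimension 2) consists of the simplices:

  0-simplices (10): [0], [1], [2], [3], [4], [5], [6], [7], [8], [9]
  1-simplices (30): (30 of them)
  2-simplices (20): (20 of them)

so the chain groups are C_0 ≅ Z^10, C_1 ≅ Z^30, C_2 ≅ Z^20.

Boundary ∂_1: C_1 → C_0 is given by ∂[p,q] = [q] − [p]. For instance
  ∂[0,3] = [3] − [0].
As a 10×30 matrix over Z this has rank 9, with invariant factors (1,1,1,1,1,1,1,1,1).

∂_2: C_2 → C_1 maps a triangle to the signed sum of its edges. For instance
  ∂[3,8,9] = [8,9] − [3,9] + [3,8],
  ∂[0,2,7] = [2,7] − [0,7] + [0,2].
The resulting 30×20 matrix has rank 20, and its Smith normal form has invariant factors (1,1,1,1,1,1,1,1,1,1,1,1,1,1,1,1,1,1,1,2).

Now H_k = ker ∂_k / im ∂_{k+1}, so:

  H_0: rank C_0 − rank ∂_1 = 10 − 9 = 1, and the invariant factors of ∂_1 are all 1, so H_0 = Z.
  H_1: rank ker ∂_1 − rank ∂_2 = (30 − 9) − 20 = 1, and ∂_2 has invariant factor 2 > 1, so H_1 = Z ⊕ Z/2.
  H_2: rank ker ∂_2 − rank ∂_3 = (20 − 20) − 0 = 0, and there is no ∂_3, so H_2 = 0.

As a check, the Euler characteristic is 10 − 30 + 20 = 0, which agrees with 1 − 1 + 0 = 0.
(K is a triangulation of the Klein bottle.)

H_0 = Z,  H_1 = Z ⊕ Z/2,  H_2 = 0.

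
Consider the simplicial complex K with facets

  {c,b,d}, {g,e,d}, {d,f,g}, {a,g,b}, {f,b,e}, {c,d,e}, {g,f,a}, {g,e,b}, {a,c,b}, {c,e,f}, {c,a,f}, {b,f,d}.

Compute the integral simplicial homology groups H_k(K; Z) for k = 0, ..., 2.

H_0 = Z,  H_1 = Z_2,  H_2 = 0.

Take the total order a < b < c < d < e < f < g on the vertex set. Then K (dimension 2) consists of the simplices:

  0-simplices (7): a, b, c, d, e, f, g
  1-simplices (18): ab, ac, af, ag, bc, bd, be, bf, bg, cd, ce, cf, de, df, dg, ef, eg, fg
  2-simplices (12): abc, abg, acf, afg, bcd, bdf, bef, beg, cde, cef, deg, dfg

so the chain groups are C_0 ≅ Z^7, C_1 ≅ Z^18, C_2 ≅ Z^12.

∂_1: C_1 → C_0 is given by ∂[p,q] = [q] − [p]. For instance
  ∂cf = f − c.
As a 7×18 matrix over Z this has rank 6, with invariant factors (1,1,1,1,1,1).

The boundary map ∂_2: C_2 → C_1 sends each 2-simplex [p,q,r] to [q,r] − [p,r] + [p,q]. For instance
  ∂afg = fg − ag + af,
  ∂beg = eg − bg + be.
The 18×12 boundary matrix has rank 12 and Smith normal form diag(1,1,1,1,1,1,1,1,1,1,1,2).

Reading off H_k = ker ∂_k / im ∂_{k+1}:

  H_0: rank C_0 − rank ∂_1 = 7 − 6 = 1, and the invariant factors of ∂_1 are all 1, so H_0 = Z.
  H_1: rank ker ∂_1 − rank ∂_2 = (18 − 6) − 12 = 0, and ∂_2 has invariant factor 2 > 1, so H_1 = Z_2.
  H_2: rank ker ∂_2 − rank ∂_3 = (12 − 12) − 0 = 0, and there is no ∂_3, so H_2 = 0.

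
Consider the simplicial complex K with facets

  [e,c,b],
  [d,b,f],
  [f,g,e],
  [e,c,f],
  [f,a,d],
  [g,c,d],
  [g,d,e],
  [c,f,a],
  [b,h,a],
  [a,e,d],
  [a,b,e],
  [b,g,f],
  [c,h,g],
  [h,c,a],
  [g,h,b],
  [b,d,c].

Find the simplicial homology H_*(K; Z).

H_0 ≅ Z,  H_1 ≅ Z^2,  H_2 ≅ Z.

Fix the vertex order a < b < c < d < e < f < g < h and write every simplex with vertices in increasing order. Then dim K = 2 and the simplices of K are:

  0-simplices (8): a, b, c, d, e, f, g, h
  1-simplices (24): ab, ac, ad, ae, af, ah, bc, bd, be, bf, bg, bh, cd, ce, cf, cg, ch, de, df, dg, ef, eg, fg, gh
  2-simplices (16): abe, abh, acf, ach, ade, adf, bcd, bce, bdf, bfg, bgh, cdg, cef, cgh, deg, efg

so the chain groups are C_0 ≅ Z^8, C_1 ≅ Z^24, C_2 ≅ Z^16.

∂_1: C_1 → C_0 maps an edge to its endpoints' difference, ∂[p,q] = q − p. For instance
  ∂cg = g − c.
The resulting 8×24 matrix has rank 7, and its Smith normal form has invariant factors (1,1,1,1,1,1,1).

∂_2: C_2 → C_1 acts by ∂[p,q,r] = [q,r] − [p,r] + [p,q]. For instance
  ∂acf = cf − af + ac,
  ∂bfg = fg − bg + bf.
This gives a 24×16 integer matrix of rank 15; reducing to Smith normal form yields diagonal entries (1,1,1,1,1,1,1,1,1,1,1,1,1,1,1).

Computing H_k = (kernel of ∂_k) / (image of ∂_{k+1}):

  H_0: rank C_0 − rank ∂_1 = 8 − 7 = 1, and the invariant factors of ∂_1 are all 1, so H_0 = Z.
  H_1: rank ker ∂_1 − rank ∂_2 = (24 − 7) − 15 = 2, and the invariant factors of ∂_2 are all 1, so H_1 = Z^2.
  H_2: rank ker ∂_2 − rank ∂_3 = (16 − 15) − 0 = 1, and there is no ∂_3, so H_2 = Z.

As a check, the Euler characteristic is 8 − 24 + 16 = 0, which agrees with 1 − 2 + 1 = 0.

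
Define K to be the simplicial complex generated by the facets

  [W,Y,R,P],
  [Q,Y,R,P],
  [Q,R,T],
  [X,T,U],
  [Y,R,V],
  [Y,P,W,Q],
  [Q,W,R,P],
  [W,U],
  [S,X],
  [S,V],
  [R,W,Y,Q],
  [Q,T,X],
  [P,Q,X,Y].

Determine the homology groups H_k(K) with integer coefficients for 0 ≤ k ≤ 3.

We work with the vertex ordering P < Q < R < S < T < U < V < W < X < Y. The simplices of K, each written with vertices in increasing order, are:

  0-simplices (10): P, Q, R, S, T, U, V, W, X, Y
  1-simplices (23): PQ, PR, PW, PX, PY, QR, QT, QW, QX, QY, RT, RV, RW, RY, SV, SX, TU, TX, UW, UX, VY, WY, XY
  2-simplices (17): PQR, PQW, PQX, PQY, PRW, PRY, PWY, PXY, QRT, QRW, QRY, QTX, QWY, QXY, RVY, RWY, TUX
  3-simplices (6): PQRW, PQRY, PQWY, PQXY, PRWY, QRWY

Hence C_0 ≅ Z^10, C_1 ≅ Z^23, C_2 ≅ Z^17, C_3 ≅ Z^6.

Boundary ∂_1: C_1 → C_0 is given by ∂[p,q] = [q] − [p]. For instance
  ∂RY = Y − R.
The 10×23 boundary matrix has rank 9 and Smith normal form diag(1,1,1,1,1,1,1,1,1).

∂_2: C_2 → C_1 acts by ∂[p,q,r] = [q,r] − [p,r] + [p,q]. For instance
  ∂QTX = TX − QX + QT,
  ∂QXY = XY − QY + QX.
This gives a 23×17 integer matrix of rank 12; reducing to Smith normal form yields diagonal entries (1,1,1,1,1,1,1,1,1,1,1,1).

Boundary ∂_3: C_3 → C_2 sends each 3-simplex σ to the alternating sum Σ_i (−1)^i (σ with its i-th vertex removed). For instance
  ∂QRWY = RWY − QWY + QRY − QRW,
  ∂PQRY = QRY − PRY + PQY − PQR.
The 17×6 boundary matrix has rank 5 and Smith normal form diag(1,1,1,1,1).

Now H_k = ker ∂_k / im ∂_{k+1}, so:

  H_0: rank C_0 − rank ∂_1 = 10 − 9 = 1, and the invariant factors of ∂_1 are all 1, so H_0 ≅ Z.
  H_1: rank ker ∂_1 − rank ∂_2 = (23 − 9) − 12 = 2, and the invariant factors of ∂_2 are all 1, so H_1 ≅ Z^2.
  H_2: rank ker ∂_2 − rank ∂_3 = (17 − 12) − 5 = 0, and the invariant factors of ∂_3 are all 1, so H_2 ≅ 0.
  H_3: rank ker ∂_3 − rank ∂_4 = (6 − 5) − 0 = 1, and there is no ∂_4, so H_3 ≅ Z.

As a check, the Euler characteristic is 10 − 23 + 17 − 6 = -2, which agrees with 1 − 2 + 0 − 1 = -2.

H_0 = Z,  H_1 = Z^2,  H_2 = 0,  H_3 = Z.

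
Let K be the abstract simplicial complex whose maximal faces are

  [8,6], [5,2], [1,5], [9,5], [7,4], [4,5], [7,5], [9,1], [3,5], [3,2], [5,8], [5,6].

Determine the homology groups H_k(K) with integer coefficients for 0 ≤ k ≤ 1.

H_0 ≅ Z,  H_1 ≅ Z^4.

K has 9 vertices, 12 edges.
rank ∂_0 = 0, rank ∂_1 = 8 ⇒ b_0 = 9 − 0 − 8 = 1; all invariant factors of ∂_1 are 1 so no torsion. So H_0 ≅ Z.
rank ∂_1 = 8, rank ∂_2 = 0 ⇒ b_1 = 12 − 8 − 0 = 4. So H_1 ≅ Z^4.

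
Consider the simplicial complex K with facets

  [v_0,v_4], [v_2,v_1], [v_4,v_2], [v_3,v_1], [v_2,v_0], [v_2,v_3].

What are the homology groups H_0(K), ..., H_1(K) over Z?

Take the total order v_0 < v_1 < v_2 < v_3 < v_4 on the vertex set. Then K (dimension 1) consists of the simplices:

  0-simplices (5): [v_0], [v_1], [v_2], [v_3], [v_4]
  1-simplices (6): [v_0,v_2], [v_0,v_4], [v_1,v_2], [v_1,v_3], [v_2,v_3], [v_2,v_4]

Hence C_0 ≅ Z^5, C_1 ≅ Z^6.

Boundary ∂_1: C_1 → C_0 maps an edge to its endpoints' difference, ∂[p,q] = q − p.
This gives a 5×6 integer matrix of rank 4; reducing to Smith normal form yields diagonal entries (1,1,1,1).

From H_k ≅ ker(∂_k) / im(∂_{k+1}) we obtain:

  H_0: rank C_0 − rank ∂_1 = 5 − 4 = 1, and the invariant factors of ∂_1 are all 1, so H_0 ≅ Z.
  H_1: rank ker ∂_1 − rank ∂_2 = (6 − 4) − 0 = 2, and there is no ∂_2, so H_1 ≅ Z^2.

H_0 = Z,  H_1 = Z^2.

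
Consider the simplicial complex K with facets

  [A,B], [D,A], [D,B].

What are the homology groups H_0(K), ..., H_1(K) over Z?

Order the vertices as A < B < D. Listing each simplex with vertices in this order, K has dimension 1 with simplices:

  0-simplices (3): A, B, D
  1-simplices (3): AB, AD, BD

so the chain groups are C_0 ≅ Z^3, C_1 ≅ Z^3.

The boundary map ∂_1: C_1 → C_0 is given by ∂[p,q] = [q] − [p].
The resulting 3×3 matrix has rank 2, and its Smith normal form has invariant factors (1,1).

Reading off H_k = ker ∂_k / im ∂_{k+1}:

  H_0: rank C_0 − rank ∂_1 = 3 − 2 = 1, and the invariant factors of ∂_1 are all 1, so H_0 ≅ Z.
  H_1: rank ker ∂_1 − rank ∂_2 = (3 − 2) − 0 = 1, and there is no ∂_2, so H_1 ≅ Z.

As a check, the Euler characteristic is 3 − 3 = 0, which agrees with 1 − 1 = 0.
(K is a triangulation of the circle S^1.)

H_0 ≅ Z,  H_1 ≅ Z.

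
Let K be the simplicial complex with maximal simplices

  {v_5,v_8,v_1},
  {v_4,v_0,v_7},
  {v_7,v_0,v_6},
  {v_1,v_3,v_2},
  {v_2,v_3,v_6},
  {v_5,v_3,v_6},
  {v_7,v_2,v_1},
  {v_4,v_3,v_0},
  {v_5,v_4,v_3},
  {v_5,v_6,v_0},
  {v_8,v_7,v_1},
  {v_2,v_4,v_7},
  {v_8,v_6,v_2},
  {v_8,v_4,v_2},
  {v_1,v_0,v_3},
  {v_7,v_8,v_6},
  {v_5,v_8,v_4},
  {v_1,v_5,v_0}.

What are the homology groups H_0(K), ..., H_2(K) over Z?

H_0 ≅ Z,  H_1 ≅ Z ⊕ Z/2,  H_2 = 0.

K has 9 vertices, 27 edges, 18 triangles.
rank ∂_0 = 0, rank ∂_1 = 8 ⇒ b_0 = 9 − 0 − 8 = 1; all invariant factors of ∂_1 are 1 so no torsion. So H_0 = Z.
rank ∂_1 = 8, rank ∂_2 = 18 ⇒ b_1 = 27 − 8 − 18 = 1; ∂_2 has invariant factor(s) [2] giving torsion. So H_1 = Z ⊕ Z/2.
rank ∂_2 = 18, rank ∂_3 = 0 ⇒ b_2 = 18 − 18 − 0 = 0. So H_2 = 0.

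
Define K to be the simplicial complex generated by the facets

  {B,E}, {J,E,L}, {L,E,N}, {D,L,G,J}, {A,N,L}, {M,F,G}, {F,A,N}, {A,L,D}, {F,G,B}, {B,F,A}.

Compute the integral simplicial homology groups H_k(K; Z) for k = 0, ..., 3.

Take the total order A < B < D < E < F < G < J < L < M < N on the vertex set. Then K (dimension 3) consists of the simplices:

  0-simplices (10): A, B, D, E, F, G, J, L, M, N
  1-simplices (22): AB, AD, AF, AL, AN, BE, BF, BG, DG, DJ, DL, EJ, EL, EN, FG, FM, FN, GJ, GL, GM, JL, LN
  2-simplices (12): ABF, ADL, AFN, ALN, BFG, DGJ, DGL, DJL, EJL, ELN, FGM, GJL
  3-simplices (1): DGJL

giving chain groups C_0 ≅ Z^10, C_1 ≅ Z^22, C_2 ≅ Z^12, C_3 ≅ Z^1.

The boundary map ∂_1: C_1 → C_0 is given by ∂[p,q] = [q] − [p]. For instance
  ∂GL = L − G.
The resulting 10×22 matrix has rank 9, and its Smith normal form has invariant factors (1,1,1,1,1,1,1,1,1).

Boundary ∂_2: C_2 → C_1 acts by ∂[p,q,r] = [q,r] − [p,r] + [p,q]. For instance
  ∂GJL = JL − GL + GJ,
  ∂BFG = FG − BG + BF.
This gives a 22×12 integer matrix of rank 11; reducing to Smith normal form yields diagonal entries (1,1,1,1,1,1,1,1,1,1,1).

The boundary map ∂_3: C_3 → C_2 sends each 3-simplex σ to the alternating sum Σ_i (−1)^i (σ with its i-th vertex removed). For instance
  ∂DGJL = GJL − DJL + DGL − DGJ.
This gives a 12×1 integer matrix of rank 1; reducing to Smith normal form yields diagonal entries (1).

Computing H_k = (kernel of ∂_k) / (image of ∂_{k+1}):

  H_0: rank C_0 − rank ∂_1 = 10 − 9 = 1, and the invariant factors of ∂_1 are all 1, so H_0 = Z.
  H_1: rank ker ∂_1 − rank ∂_2 = (22 − 9) − 11 = 2, and the invariant factors of ∂_2 are all 1, so H_1 = Z^2.
  H_2: rank ker ∂_2 − rank ∂_3 = (12 − 11) − 1 = 0, and the invariant factors of ∂_3 are all 1, so H_2 = 0.
  H_3: rank ker ∂_3 − rank ∂_4 = (1 − 1) − 0 = 0, and there is no ∂_4, so H_3 = 0.

H_0 = Z,  H_1 = Z^2,  H_2 = 0,  H_3 = 0.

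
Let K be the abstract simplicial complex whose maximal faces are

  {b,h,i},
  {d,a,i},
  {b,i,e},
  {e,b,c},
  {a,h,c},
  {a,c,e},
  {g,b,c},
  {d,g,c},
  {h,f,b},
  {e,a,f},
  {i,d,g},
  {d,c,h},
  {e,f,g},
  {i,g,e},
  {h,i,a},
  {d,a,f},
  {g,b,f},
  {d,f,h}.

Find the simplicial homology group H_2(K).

Fix the vertex order a < b < c < d < e < f < g < h < i and write every simplex with vertices in increasing order. Then dim K = 2 and the simplices of K are:

  0-simplices (9): a, b, c, d, e, f, g, h, i
  1-simplices (27): ac, ad, ae, af, ah, ai, bc, be, bf, bg, bh, bi, cd, ce, cg, ch, df, dg, dh, di, ef, eg, ei, fg, fh, gi, hi
  2-simplices (18): ace, ach, adf, adi, aef, ahi, bce, bcg, bei, bfg, bfh, bhi, cdg, cdh, dfh, dgi, efg, egi

so the chain groups are C_0 ≅ Z^9, C_1 ≅ Z^27, C_2 ≅ Z^18.

Boundary ∂_1: C_1 → C_0 maps an edge to its endpoints' difference, ∂[p,q] = q − p. For instance
  ∂be = e − b.
The resulting 9×27 matrix has rank 8, and its Smith normal form has invariant factors (1,1,1,1,1,1,1,1).

The boundary map ∂_2: C_2 → C_1 maps a triangle to the signed sum of its edges. For instance
  ∂ace = ce − ae + ac,
  ∂adf = df − af + ad.
As a 27×18 matrix over Z this has rank 18, with invariant factors (1,1,1,1,1,1,1,1,1,1,1,1,1,1,1,1,1,2).

Now H_k = ker ∂_k / im ∂_{k+1}, so:

  H_2: rank ker ∂_2 − rank ∂_3 = (18 − 18) − 0 = 0, and there is no ∂_3, so H_2 = 0.

H_2 ≅ 0.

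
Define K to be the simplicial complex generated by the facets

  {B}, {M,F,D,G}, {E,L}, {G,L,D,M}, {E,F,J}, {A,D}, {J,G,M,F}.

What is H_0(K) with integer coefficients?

H_0 ≅ Z^2.

Fix the vertex order A < B < D < E < F < G < J < L < M and write every simplex with vertices in increasing order. Then dim K = 3 and the simplices of K are:

  0-simplices (9): A, B, D, E, F, G, J, L, M
  1-simplices (16): AD, DF, DG, DL, DM, EF, EJ, EL, FG, FJ, FM, GJ, GL, GM, JM, LM
  2-simplices (11): DFG, DFM, DGL, DGM, DLM, EFJ, FGJ, FGM, FJM, GJM, GLM
  3-simplices (3): DFGM, DGLM, FGJM

so the chain groups are C_0 ≅ Z^9, C_1 ≅ Z^16, C_2 ≅ Z^11, C_3 ≅ Z^3.

Boundary ∂_1: C_1 → C_0 is given by ∂[p,q] = [q] − [p]. For instance
  ∂EF = F − E.
This gives a 9×16 integer matrix of rank 7; reducing to Smith normal form yields diagonal entries (1,1,1,1,1,1,1).

Boundary ∂_2: C_2 → C_1 maps a triangle to the signed sum of its edges. For instance
  ∂FJM = JM − FM + FJ,
  ∂DGL = GL − DL + DG.
This gives a 16×11 integer matrix of rank 8; reducing to Smith normal form yields diagonal entries (1,1,1,1,1,1,1,1).

∂_3: C_3 → C_2 sends each 3-simplex σ to the alternating sum Σ_i (−1)^i (σ with its i-th vertex removed). For instance
  ∂DGLM = GLM − DLM + DGM − DGL,
  ∂DFGM = FGM − DGM + DFM − DFG.
The 11×3 boundary matrix has rank 3 and Smith normal form diag(1,1,1).

Now H_k = ker ∂_k / im ∂_{k+1}, so:

  H_0: rank C_0 − rank ∂_1 = 9 − 7 = 2, and the invariant factors of ∂_1 are all 1, so H_0 ≅ Z^2.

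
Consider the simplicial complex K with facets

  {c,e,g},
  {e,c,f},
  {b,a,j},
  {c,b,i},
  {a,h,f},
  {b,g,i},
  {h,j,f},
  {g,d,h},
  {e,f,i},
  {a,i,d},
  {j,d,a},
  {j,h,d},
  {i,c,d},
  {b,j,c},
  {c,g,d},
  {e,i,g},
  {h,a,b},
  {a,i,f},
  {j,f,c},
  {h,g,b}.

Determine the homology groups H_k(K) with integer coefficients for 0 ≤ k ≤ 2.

We work with the vertex ordering a < b < c < d < e < f < g < h < i < j. The simplices of K, each written with vertices in increasing order, are:

  0-simplices (10): a, b, c, d, e, f, g, h, i, j
  1-simplices (30): ab, ad, af, ah, ai, aj, bc, bg, bh, bi, bj, cd, ce, cf, cg, ci, cj, dg, dh, di, dj, ef, eg, ei, fh, fi, fj, gh, gi, hj
  2-simplices (20): abh, abj, adi, adj, afh, afi, bci, bcj, bgh, bgi, cdg, cdi, cef, ceg, cfj, dgh, dhj, efi, egi, fhj

Hence C_0 ≅ Z^10, C_1 ≅ Z^30, C_2 ≅ Z^20.

The boundary map ∂_1: C_1 → C_0 sends each edge [p,q] (with p < q) to q − p.
The 10×30 boundary matrix has rank 9 and Smith normal form diag(1,1,1,1,1,1,1,1,1).

Boundary ∂_2: C_2 → C_1 sends each 2-simplex [p,q,r] to [q,r] − [p,r] + [p,q]. For instance
  ∂bgi = gi − bi + bg,
  ∂cdg = dg − cg + cd.
The 30×20 boundary matrix has rank 20 and Smith normal form diag(1,1,1,1,1,1,1,1,1,1,1,1,1,1,1,1,1,1,1,2).

From H_k ≅ ker(∂_k) / im(∂_{k+1}) we obtain:

  H_0: rank C_0 − rank ∂_1 = 10 − 9 = 1, and the invariant factors of ∂_1 are all 1, so H_0 = Z.
  H_1: rank ker ∂_1 − rank ∂_2 = (30 − 9) − 20 = 1, and ∂_2 has invariant factor 2 > 1, so H_1 = Z ⊕ Z/2Z.
  H_2: rank ker ∂_2 − rank ∂_3 = (20 − 20) − 0 = 0, and there is no ∂_3, so H_2 = 0.

H_0 ≅ Z,  H_1 ≅ Z ⊕ Z/2Z,  H_2 = 0.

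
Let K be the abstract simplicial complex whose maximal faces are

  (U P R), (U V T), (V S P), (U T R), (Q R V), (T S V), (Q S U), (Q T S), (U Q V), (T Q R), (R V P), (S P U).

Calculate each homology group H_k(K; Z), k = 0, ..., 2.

Fix the vertex order P < Q < R < S < T < U < V and write every simplex with vertices in increasing order. Then dim K = 2 and the simplices of K are:

  0-simplices (7): P, Q, R, S, T, U, V
  1-simplices (18): PR, PS, PU, PV, QR, QS, QT, QU, QV, RT, RU, RV, ST, SU, SV, TU, TV, UV
  2-simplices (12): PRU, PRV, PSU, PSV, QRT, QRV, QST, QSU, QUV, RTU, STV, TUV

giving chain groups C_0 ≅ Z^7, C_1 ≅ Z^18, C_2 ≅ Z^12.

∂_1: C_1 → C_0 is given by ∂[p,q] = [q] − [p]. For instance
  ∂PV = V − P.
As a 7×18 matrix over Z this has rank 6, with invariant factors (1,1,1,1,1,1).

∂_2: C_2 → C_1 acts by ∂[p,q,r] = [q,r] − [p,r] + [p,q]. For instance
  ∂QRT = RT − QT + QR,
  ∂PSV = SV − PV + PS.
The resulting 18×12 matrix has rank 12, and its Smith normal form has invariant factors (1,1,1,1,1,1,1,1,1,1,1,2).

Reading off H_k = ker ∂_k / im ∂_{k+1}:

  H_0: rank C_0 − rank ∂_1 = 7 − 6 = 1, and the invariant factors of ∂_1 are all 1, so H_0 ≅ Z.
  H_1: rank ker ∂_1 − rank ∂_2 = (18 − 6) − 12 = 0, and ∂_2 has invariant factor 2 > 1, so H_1 ≅ Z_2.
  H_2: rank ker ∂_2 − rank ∂_3 = (12 − 12) − 0 = 0, and there is no ∂_3, so H_2 ≅ 0.

H_0 ≅ Z,  H_1 ≅ Z_2,  H_2 = 0.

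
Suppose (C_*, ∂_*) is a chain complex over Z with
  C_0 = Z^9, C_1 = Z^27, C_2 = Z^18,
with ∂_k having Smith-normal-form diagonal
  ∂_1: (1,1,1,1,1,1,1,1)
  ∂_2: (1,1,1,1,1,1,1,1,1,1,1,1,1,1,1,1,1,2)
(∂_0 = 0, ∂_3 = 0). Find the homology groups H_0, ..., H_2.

H_0 = Z,  H_1 = Z ⊕ Z/2,  H_2 = 0.

H_0: b_0 = 9 − 0 − 8 = 1; torsion from ∂_1 factors > 1: none. So H_0 = Z.
H_1: b_1 = 27 − 8 − 18 = 1; torsion from ∂_2 factors > 1: [2]. So H_1 = Z ⊕ Z/2.
H_2: b_2 = 18 − 18 − 0 = 0; torsion from ∂_3 factors > 1: none. So H_2 = 0.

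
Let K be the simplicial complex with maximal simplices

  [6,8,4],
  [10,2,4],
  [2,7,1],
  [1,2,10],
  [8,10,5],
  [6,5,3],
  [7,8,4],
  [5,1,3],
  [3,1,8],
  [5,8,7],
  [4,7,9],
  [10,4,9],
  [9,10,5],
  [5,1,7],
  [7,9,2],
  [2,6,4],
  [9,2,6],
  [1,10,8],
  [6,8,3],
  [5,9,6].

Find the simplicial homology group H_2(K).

Order the vertices as 1 < 2 < 3 < 4 < 5 < 6 < 7 < 8 < 9 < 10. Listing each simplex with vertices in this order, K has dimension 2 with simplices:

  0-simplices (10): [1], [2], [3], [4], [5], [6], [7], [8], [9], [10]
  1-simplices (30): (30 of them)
  2-simplices (20): (20 of them)

giving chain groups C_0 ≅ Z^10, C_1 ≅ Z^30, C_2 ≅ Z^20.

Boundary ∂_1: C_1 → C_0 maps an edge to its endpoints' difference, ∂[p,q] = q − p.
As a 10×30 matrix over Z this has rank 9, with invariant factors (1,1,1,1,1,1,1,1,1).

∂_2: C_2 → C_1 maps a triangle to the signed sum of its edges. For instance
  ∂[2,7,9] = [7,9] − [2,9] + [2,7],
  ∂[1,5,7] = [5,7] − [1,7] + [1,5].
The resulting 30×20 matrix has rank 20, and its Smith normal form has invariant factors (1,1,1,1,1,1,1,1,1,1,1,1,1,1,1,1,1,1,1,2).

Now H_k = ker ∂_k / im ∂_{k+1}, so:

  H_2: rank ker ∂_2 − rank ∂_3 = (20 − 20) − 0 = 0, and there is no ∂_3, so H_2 ≅ 0.

H_2 = 0.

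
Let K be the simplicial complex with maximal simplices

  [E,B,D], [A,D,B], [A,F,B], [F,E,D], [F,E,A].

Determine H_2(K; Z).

H_2 ≅ 0.

We work with the vertex ordering A < B < D < E < F. The simplices of K, each written with vertices in increasing order, are:

  0-simplices (5): A, B, D, E, F
  1-simplices (10): AB, AD, AE, AF, BD, BE, BF, DE, DF, EF
  2-simplices (5): ABD, ABF, AEF, BDE, DEF

giving chain groups C_0 ≅ Z^5, C_1 ≅ Z^10, C_2 ≅ Z^5.

∂_1: C_1 → C_0 maps an edge to its endpoints' difference, ∂[p,q] = q − p.
The resulting 5×10 matrix has rank 4, and its Smith normal form has invariant factors (1,1,1,1).

Boundary ∂_2: C_2 → C_1 sends each 2-simplex [p,q,r] to [q,r] − [p,r] + [p,q]. For instance
  ∂AEF = EF − AF + AE,
  ∂DEF = EF − DF + DE.
The 10×5 boundary matrix has rank 5 and Smith normal form diag(1,1,1,1,1).

Reading off H_k = ker ∂_k / im ∂_{k+1}:

  H_2: rank ker ∂_2 − rank ∂_3 = (5 − 5) − 0 = 0, and there is no ∂_3, so H_2 = 0.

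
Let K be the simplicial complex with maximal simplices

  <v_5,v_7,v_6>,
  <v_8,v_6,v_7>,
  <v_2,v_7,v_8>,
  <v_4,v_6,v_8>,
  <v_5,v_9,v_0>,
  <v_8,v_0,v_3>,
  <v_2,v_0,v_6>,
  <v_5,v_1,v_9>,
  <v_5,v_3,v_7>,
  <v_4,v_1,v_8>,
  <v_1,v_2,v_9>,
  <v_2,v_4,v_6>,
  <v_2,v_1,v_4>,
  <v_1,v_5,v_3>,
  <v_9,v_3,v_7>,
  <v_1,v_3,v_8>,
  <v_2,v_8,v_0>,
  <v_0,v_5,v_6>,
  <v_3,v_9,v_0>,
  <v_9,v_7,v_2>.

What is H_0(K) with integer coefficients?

H_0 = Z.

Order the vertices as v_0 < v_1 < v_2 < v_3 < v_4 < v_5 < v_6 < v_7 < v_8 < v_9. Listing each simplex with vertices in this order, K has dimension 2 with simplices:

  0-simplices (10): [v_0], [v_1], [v_2], [v_3], [v_4], [v_5], [v_6], [v_7], [v_8], [v_9]
  1-simplices (30): (30 of them)
  2-simplices (20): (20 of them)

giving chain groups C_0 ≅ Z^10, C_1 ≅ Z^30, C_2 ≅ Z^20.

∂_1: C_1 → C_0 maps an edge to its endpoints' difference, ∂[p,q] = q − p. For instance
  ∂[v_0,v_2] = [v_2] − [v_0].
The resulting 10×30 matrix has rank 9, and its Smith normal form has invariant factors (1,1,1,1,1,1,1,1,1).

Boundary ∂_2: C_2 → C_1 acts by ∂[p,q,r] = [q,r] − [p,r] + [p,q]. For instance
  ∂[v_1,v_4,v_8] = [v_4,v_8] − [v_1,v_8] + [v_1,v_4],
  ∂[v_1,v_5,v_9] = [v_5,v_9] − [v_1,v_9] + [v_1,v_5].
This gives a 30×20 integer matrix of rank 20; reducing to Smith normal form yields diagonal entries (1,1,1,1,1,1,1,1,1,1,1,1,1,1,1,1,1,1,1,2).

Now H_k = ker ∂_k / im ∂_{k+1}, so:

  H_0: rank C_0 − rank ∂_1 = 10 − 9 = 1, and the invariant factors of ∂_1 are all 1, so H_0 = Z.

(K is a triangulation of the Klein bottle.)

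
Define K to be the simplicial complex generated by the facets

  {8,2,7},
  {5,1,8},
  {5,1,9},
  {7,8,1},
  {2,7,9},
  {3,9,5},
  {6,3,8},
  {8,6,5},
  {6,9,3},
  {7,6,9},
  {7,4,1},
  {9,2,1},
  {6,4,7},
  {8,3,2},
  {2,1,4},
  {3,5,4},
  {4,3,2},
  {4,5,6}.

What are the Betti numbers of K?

We work with the vertex ordering 1 < 2 < 3 < 4 < 5 < 6 < 7 < 8 < 9. The simplices of K, each written with vertices in increasing order, are:

  0-simplices (9): [1], [2], [3], [4], [5], [6], [7], [8], [9]
  1-simplices (27): (27 of them)
  2-simplices (18): [1,2,4], [1,2,9], [1,4,7], [1,5,8], [1,5,9], [1,7,8], [2,3,4], [2,3,8], [2,7,8], [2,7,9], [3,4,5], [3,5,9], [3,6,8], [3,6,9], [4,5,6], [4,6,7], [5,6,8], [6,7,9]

giving chain groups C_0 ≅ Z^9, C_1 ≅ Z^27, C_2 ≅ Z^18.

The boundary map ∂_1: C_1 → C_0 maps an edge to its endpoints' difference, ∂[p,q] = q − p. For instance
  ∂[4,6] = [6] − [4].
This gives a 9×27 integer matrix of rank 8; reducing to Smith normal form yields diagonal entries (1,1,1,1,1,1,1,1).

Boundary ∂_2: C_2 → C_1 acts by ∂[p,q,r] = [q,r] − [p,r] + [p,q]. For instance
  ∂[1,2,4] = [2,4] − [1,4] + [1,2],
  ∂[3,4,5] = [4,5] − [3,5] + [3,4].
This gives a 27×18 integer matrix of rank 18; reducing to Smith normal form yields diagonal entries (1,1,1,1,1,1,1,1,1,1,1,1,1,1,1,1,1,2).

From H_k ≅ ker(∂_k) / im(∂_{k+1}) we obtain:

  H_0: rank C_0 − rank ∂_1 = 9 − 8 = 1, and the invariant factors of ∂_1 are all 1, so H_0 = Z.
  H_1: rank ker ∂_1 − rank ∂_2 = (27 − 8) − 18 = 1, and ∂_2 has invariant factor 2 > 1, so H_1 = Z ⊕ Z/2.
  H_2: rank ker ∂_2 − rank ∂_3 = (18 − 18) − 0 = 0, and there is no ∂_3, so H_2 = 0.

As a check, the Euler characteristic is 9 − 27 + 18 = 0, which agrees with 1 − 1 + 0 = 0.

Hence the Betti numbers are b_0 = 1, b_1 = 1, b_2 = 0.

b_0 = 1, b_1 = 1, b_2 = 0.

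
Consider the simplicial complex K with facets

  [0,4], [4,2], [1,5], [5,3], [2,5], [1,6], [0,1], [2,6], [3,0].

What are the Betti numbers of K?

b_0 = 1, b_1 = 3.

We work with the vertex ordering 0 < 1 < 2 < 3 < 4 < 5 < 6. The simplices of K, each written with vertices in increasing order, are:

  0-simplices (7): [0], [1], [2], [3], [4], [5], [6]
  1-simplices (9): [0,1], [0,3], [0,4], [1,5], [1,6], [2,4], [2,5], [2,6], [3,5]

so the chain groups are C_0 ≅ Z^7, C_1 ≅ Z^9.

∂_1: C_1 → C_0 is given by ∂[p,q] = [q] − [p]. For instance
  ∂[1,6] = [6] − [1].
The 7×9 boundary matrix has rank 6 and Smith normal form diag(1,1,1,1,1,1).

Reading off H_k = ker ∂_k / im ∂_{k+1}:

  H_0: rank C_0 − rank ∂_1 = 7 − 6 = 1, and the invariant factors of ∂_1 are all 1, so H_0 = Z.
  H_1: rank ker ∂_1 − rank ∂_2 = (9 − 6) − 0 = 3, and there is no ∂_2, so H_1 = Z^3.

Hence the Betti numbers are b_0 = 1, b_1 = 3.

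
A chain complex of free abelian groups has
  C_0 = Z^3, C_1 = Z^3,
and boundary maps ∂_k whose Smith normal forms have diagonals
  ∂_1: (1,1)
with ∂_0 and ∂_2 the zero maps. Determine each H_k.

H_0: b_0 = 3 − 0 − 2 = 1; torsion from ∂_1 factors > 1: none. So H_0 = Z.
H_1: b_1 = 3 − 2 − 0 = 1; torsion from ∂_2 factors > 1: none. So H_1 = Z.

H_0 = Z,  H_1 = Z.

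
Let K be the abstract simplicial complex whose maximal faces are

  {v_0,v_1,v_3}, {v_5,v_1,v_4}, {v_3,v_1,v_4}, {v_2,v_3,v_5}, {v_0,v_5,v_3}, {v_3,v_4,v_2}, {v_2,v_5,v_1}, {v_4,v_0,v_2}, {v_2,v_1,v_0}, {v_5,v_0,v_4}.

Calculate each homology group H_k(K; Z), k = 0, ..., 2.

H_0 ≅ Z,  H_1 ≅ Z/2Z,  H_2 = 0.

We work with the vertex ordering v_0 < v_1 < v_2 < v_3 < v_4 < v_5. The simplices of K, each written with vertices in increasing order, are:

  0-simplices (6): [v_0], [v_1], [v_2], [v_3], [v_4], [v_5]
  1-simplices (15): (15 of them)
  2-simplices (10): [v_0,v_1,v_2], [v_0,v_1,v_3], [v_0,v_2,v_4], [v_0,v_3,v_5], [v_0,v_4,v_5], [v_1,v_2,v_5], [v_1,v_3,v_4], [v_1,v_4,v_5], [v_2,v_3,v_4], [v_2,v_3,v_5]

giving chain groups C_0 ≅ Z^6, C_1 ≅ Z^15, C_2 ≅ Z^10.

The boundary map ∂_1: C_1 → C_0 is given by ∂[p,q] = [q] − [p].
The 6×15 boundary matrix has rank 5 and Smith normal form diag(1,1,1,1,1).

∂_2: C_2 → C_1 sends each 2-simplex [p,q,r] to [q,r] − [p,r] + [p,q]. For instance
  ∂[v_0,v_2,v_4] = [v_2,v_4] − [v_0,v_4] + [v_0,v_2],
  ∂[v_2,v_3,v_5] = [v_3,v_5] − [v_2,v_5] + [v_2,v_3].
The 15×10 boundary matrix has rank 10 and Smith normal form diag(1,1,1,1,1,1,1,1,1,2).

Computing H_k = (kernel of ∂_k) / (image of ∂_{k+1}):

  H_0: rank C_0 − rank ∂_1 = 6 − 5 = 1, and the invariant factors of ∂_1 are all 1, so H_0 = Z.
  H_1: rank ker ∂_1 − rank ∂_2 = (15 − 5) − 10 = 0, and ∂_2 has invariant factor 2 > 1, so H_1 = Z/2Z.
  H_2: rank ker ∂_2 − rank ∂_3 = (10 − 10) − 0 = 0, and there is no ∂_3, so H_2 = 0.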